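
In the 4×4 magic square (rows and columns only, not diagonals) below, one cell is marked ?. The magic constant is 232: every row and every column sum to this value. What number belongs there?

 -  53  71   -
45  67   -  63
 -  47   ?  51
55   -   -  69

From row 2, 232 − (45 + 67 + 63) gives (2,3) = 57.
Using column 2: 53 + 67 + 47 + ? → (4,2) = 232 − 167 = 65.
Column 4 needs 232; the known cells sum to 183, so (1,4) = 49.
Row 1 must total 232; the given cells sum to 173, so (1,1) = 59.
The remaining cell in row 4 is (4,3) = 232 − 189 = 43.
Column 1: 59 + 45 + 55 + ? = 232, so (3,1) = 73.
Column 3 must total 232; the given cells sum to 171, so (3,3) = 61.

61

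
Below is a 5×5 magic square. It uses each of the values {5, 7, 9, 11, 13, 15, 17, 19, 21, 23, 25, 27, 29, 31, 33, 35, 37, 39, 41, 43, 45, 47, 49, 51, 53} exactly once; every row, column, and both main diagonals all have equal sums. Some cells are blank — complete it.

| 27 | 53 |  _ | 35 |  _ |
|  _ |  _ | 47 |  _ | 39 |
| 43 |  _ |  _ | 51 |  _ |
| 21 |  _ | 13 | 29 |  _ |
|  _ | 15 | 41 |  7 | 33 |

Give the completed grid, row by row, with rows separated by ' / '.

The 25 entries sum to 725, so each line sums to 725/5 = 145.
The remaining cell in row 5 is (5,1) = 145 − 96 = 49.
The remaining cell in column 1 is (2,1) = 145 − 140 = 5.
Column 4 needs 145; the known cells sum to 122, so (2,4) = 23.
Row 2 needs 145; the known cells sum to 114, so (2,2) = 31.
From main diagonal, 145 − (27 + 31 + 29 + 33) gives (3,3) = 25.
Column 3 must total 145; the given cells sum to 126, so (1,3) = 19.
The remaining cell in row 1 is (1,5) = 145 − 134 = 11.
From anti-diagonal, 145 − (11 + 23 + 25 + 49) gives (4,2) = 37.
Row 4 must total 145; the given cells sum to 100, so (4,5) = 45.
Column 2 must total 145; the given cells sum to 136, so (3,2) = 9.
Using column 5: 11 + 39 + 45 + 33 + ? → (3,5) = 145 − 128 = 17.

27 53 19 35 11 / 5 31 47 23 39 / 43 9 25 51 17 / 21 37 13 29 45 / 49 15 41 7 33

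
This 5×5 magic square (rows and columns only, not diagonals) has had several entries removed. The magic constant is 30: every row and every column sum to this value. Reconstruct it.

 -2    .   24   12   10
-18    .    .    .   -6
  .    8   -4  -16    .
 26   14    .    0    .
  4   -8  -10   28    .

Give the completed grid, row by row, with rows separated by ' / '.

Using row 1: -2 + 24 + 12 + 10 + ? → (1,2) = 30 − 44 = -14.
The remaining cell in row 5 is (5,5) = 30 − 14 = 16.
Column 1: -2 + (-18) + 26 + 4 + ? = 30, so (3,1) = 20.
From column 2, 30 − (-14 + 8 + 14 + (-8)) gives (2,2) = 30.
From column 4, 30 − (12 + (-16) + 0 + 28) gives (2,4) = 6.
From row 2, 30 − (-18 + 30 + 6 + (-6)) gives (2,3) = 18.
Row 3: 20 + 8 + (-4) + (-16) + ? = 30, so (3,5) = 22.
Using column 3: 24 + 18 + (-4) + (-10) + ? → (4,3) = 30 − 28 = 2.
The remaining cell in column 5 is (4,5) = 30 − 42 = -12.

-2 -14 24 12 10 / -18 30 18 6 -6 / 20 8 -4 -16 22 / 26 14 2 0 -12 / 4 -8 -10 28 16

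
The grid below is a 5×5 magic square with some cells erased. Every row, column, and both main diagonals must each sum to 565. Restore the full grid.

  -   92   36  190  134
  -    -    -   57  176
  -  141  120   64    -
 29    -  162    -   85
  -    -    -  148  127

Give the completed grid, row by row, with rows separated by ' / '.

113 92 36 190 134 / 155 99 78 57 176 / 197 141 120 64 43 / 29 183 162 106 85 / 71 50 169 148 127

Row 1 needs 565; the known cells sum to 452, so (1,1) = 113.
Column 4 must total 565; the given cells sum to 459, so (4,4) = 106.
The remaining cell in column 5 is (3,5) = 565 − 522 = 43.
The remaining cell in main diagonal is (2,2) = 565 − 466 = 99.
Using row 3: 141 + 120 + 64 + 43 + ? → (3,1) = 565 − 368 = 197.
Row 4 must total 565; the given cells sum to 382, so (4,2) = 183.
Using column 2: 92 + 99 + 141 + 183 + ? → (5,2) = 565 − 515 = 50.
From anti-diagonal, 565 − (134 + 57 + 120 + 183) gives (5,1) = 71.
From row 5, 565 − (71 + 50 + 148 + 127) gives (5,3) = 169.
The remaining cell in column 1 is (2,1) = 565 − 410 = 155.
Column 3 needs 565; the known cells sum to 487, so (2,3) = 78.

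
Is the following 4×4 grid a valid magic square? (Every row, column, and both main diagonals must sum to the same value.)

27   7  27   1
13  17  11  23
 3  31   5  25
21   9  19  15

No — row 1 sums to 62 but column 1 sums to 64.

Row 1: 27 + 7 + 27 + 1 = 62.
Row 2: 13 + 17 + 11 + 23 = 64.
Row 3: 3 + 31 + 5 + 25 = 64.
Row 4: 21 + 9 + 19 + 15 = 64.
Column 1: 27 + 13 + 3 + 21 = 64.
Column 2: 7 + 17 + 31 + 9 = 64.
Column 3: 27 + 11 + 5 + 19 = 62.
Column 4: 1 + 23 + 25 + 15 = 64.
Main diagonal: 27 + 17 + 5 + 15 = 64.
Anti-diagonal: 1 + 11 + 31 + 21 = 64.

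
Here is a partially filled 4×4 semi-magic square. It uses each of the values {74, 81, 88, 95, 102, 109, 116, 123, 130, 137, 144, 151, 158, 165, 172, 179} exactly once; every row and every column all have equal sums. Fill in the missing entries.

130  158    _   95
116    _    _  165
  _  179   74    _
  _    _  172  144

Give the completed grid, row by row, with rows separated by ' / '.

130 158 123 95 / 116 88 137 165 / 151 179 74 102 / 109 81 172 144

The 16 entries sum to 2024, so each line sums to 2024/4 = 506.
Row 1: 130 + 158 + 95 + ? = 506, so (1,3) = 123.
Using column 3: 123 + 74 + 172 + ? → (2,3) = 506 − 369 = 137.
Column 4 needs 506; the known cells sum to 404, so (3,4) = 102.
Row 2 must total 506; the given cells sum to 418, so (2,2) = 88.
Using row 3: 179 + 74 + 102 + ? → (3,1) = 506 − 355 = 151.
The remaining cell in column 1 is (4,1) = 506 − 397 = 109.
The remaining cell in column 2 is (4,2) = 506 − 425 = 81.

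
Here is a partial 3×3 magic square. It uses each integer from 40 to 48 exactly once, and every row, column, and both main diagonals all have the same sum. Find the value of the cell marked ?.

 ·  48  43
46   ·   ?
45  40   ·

The entries are 40 through 48, which sum to 396, so each line sums to 396/3 = 132.
Row 1 needs 132; the known cells sum to 91, so (1,1) = 41.
Using row 3: 45 + 40 + ? → (3,3) = 132 − 85 = 47.
Column 2 needs 132; the known cells sum to 88, so (2,2) = 44.
Using column 3: 43 + 47 + ? → (2,3) = 132 − 90 = 42.

42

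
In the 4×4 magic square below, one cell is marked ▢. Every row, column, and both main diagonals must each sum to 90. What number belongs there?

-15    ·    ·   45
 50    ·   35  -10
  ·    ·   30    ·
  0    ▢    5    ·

Using row 2: 50 + 35 + (-10) + ? → (2,2) = 90 − 75 = 15.
Column 1 must total 90; the given cells sum to 35, so (3,1) = 55.
Column 3: 35 + 30 + 5 + ? = 90, so (1,3) = 20.
From main diagonal, 90 − (-15 + 15 + 30) gives (4,4) = 60.
The remaining cell in anti-diagonal is (3,2) = 90 − 80 = 10.
Using row 1: -15 + 20 + 45 + ? → (1,2) = 90 − 50 = 40.
Row 3 needs 90; the known cells sum to 95, so (3,4) = -5.
The remaining cell in row 4 is (4,2) = 90 − 65 = 25.

25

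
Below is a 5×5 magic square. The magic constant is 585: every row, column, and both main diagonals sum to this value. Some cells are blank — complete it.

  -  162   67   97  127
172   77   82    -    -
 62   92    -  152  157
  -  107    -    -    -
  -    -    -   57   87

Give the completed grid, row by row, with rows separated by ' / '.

132 162 67 97 127 / 172 77 82 112 142 / 62 92 122 152 157 / 102 107 137 167 72 / 117 147 177 57 87

Row 1 needs 585; the known cells sum to 453, so (1,1) = 132.
Row 3 must total 585; the given cells sum to 463, so (3,3) = 122.
Column 2 must total 585; the given cells sum to 438, so (5,2) = 147.
Main diagonal needs 585; the known cells sum to 418, so (4,4) = 167.
The remaining cell in column 4 is (2,4) = 585 − 473 = 112.
Using anti-diagonal: 127 + 112 + 122 + 107 + ? → (5,1) = 585 − 468 = 117.
The remaining cell in row 2 is (2,5) = 585 − 443 = 142.
Using row 5: 117 + 147 + 57 + 87 + ? → (5,3) = 585 − 408 = 177.
From column 1, 585 − (132 + 172 + 62 + 117) gives (4,1) = 102.
Column 3: 67 + 82 + 122 + 177 + ? = 585, so (4,3) = 137.
The remaining cell in column 5 is (4,5) = 585 − 513 = 72.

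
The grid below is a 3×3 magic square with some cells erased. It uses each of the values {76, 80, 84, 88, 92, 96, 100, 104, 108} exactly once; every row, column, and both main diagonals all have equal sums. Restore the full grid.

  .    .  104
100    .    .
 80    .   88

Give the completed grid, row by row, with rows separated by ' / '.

96 76 104 / 100 92 84 / 80 108 88

The 9 entries sum to 828, so each line sums to 828/3 = 276.
Row 3: 80 + 88 + ? = 276, so (3,2) = 108.
Column 1: 100 + 80 + ? = 276, so (1,1) = 96.
Column 3 needs 276; the known cells sum to 192, so (2,3) = 84.
Using main diagonal: 96 + 88 + ? → (2,2) = 276 − 184 = 92.
Row 1: 96 + 104 + ? = 276, so (1,2) = 76.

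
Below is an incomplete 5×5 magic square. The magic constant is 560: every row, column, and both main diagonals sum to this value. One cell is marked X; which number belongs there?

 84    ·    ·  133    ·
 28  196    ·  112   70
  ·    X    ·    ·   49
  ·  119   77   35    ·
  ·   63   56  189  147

Row 2 needs 560; the known cells sum to 406, so (2,3) = 154.
The remaining cell in row 5 is (5,1) = 560 − 455 = 105.
Column 4 needs 560; the known cells sum to 469, so (3,4) = 91.
From main diagonal, 560 − (84 + 196 + 35 + 147) gives (3,3) = 98.
The remaining cell in anti-diagonal is (1,5) = 560 − 434 = 126.
Using column 3: 154 + 98 + 77 + 56 + ? → (1,3) = 560 − 385 = 175.
Using column 5: 126 + 70 + 49 + 147 + ? → (4,5) = 560 − 392 = 168.
Row 1 must total 560; the given cells sum to 518, so (1,2) = 42.
The remaining cell in row 4 is (4,1) = 560 − 399 = 161.
From column 1, 560 − (84 + 28 + 161 + 105) gives (3,1) = 182.
From column 2, 560 − (42 + 196 + 119 + 63) gives (3,2) = 140.

140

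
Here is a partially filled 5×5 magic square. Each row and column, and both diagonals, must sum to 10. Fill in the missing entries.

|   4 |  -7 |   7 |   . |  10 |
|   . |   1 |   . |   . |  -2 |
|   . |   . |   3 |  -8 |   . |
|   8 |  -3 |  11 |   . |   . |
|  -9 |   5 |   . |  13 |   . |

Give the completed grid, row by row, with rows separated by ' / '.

4 -7 7 -4 10 / 12 1 -10 9 -2 / -5 14 3 -8 6 / 8 -3 11 0 -6 / -9 5 -1 13 2

From row 1, 10 − (4 + (-7) + 7 + 10) gives (1,4) = -4.
Using column 2: -7 + 1 + (-3) + 5 + ? → (3,2) = 10 − (-4) = 14.
Using anti-diagonal: 10 + 3 + (-3) + (-9) + ? → (2,4) = 10 − 1 = 9.
Using column 4: -4 + 9 + (-8) + 13 + ? → (4,4) = 10 − 10 = 0.
From main diagonal, 10 − (4 + 1 + 3 + 0) gives (5,5) = 2.
Row 4 must total 10; the given cells sum to 16, so (4,5) = -6.
The remaining cell in row 5 is (5,3) = 10 − 11 = -1.
Using column 3: 7 + 3 + 11 + (-1) + ? → (2,3) = 10 − 20 = -10.
From column 5, 10 − (10 + (-2) + (-6) + 2) gives (3,5) = 6.
From row 2, 10 − (1 + (-10) + 9 + (-2)) gives (2,1) = 12.
From row 3, 10 − (14 + 3 + (-8) + 6) gives (3,1) = -5.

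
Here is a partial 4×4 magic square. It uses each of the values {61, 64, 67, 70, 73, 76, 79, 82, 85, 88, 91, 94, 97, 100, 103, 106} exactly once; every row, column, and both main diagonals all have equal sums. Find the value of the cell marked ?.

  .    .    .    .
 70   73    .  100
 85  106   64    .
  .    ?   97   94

The 16 entries sum to 1336, so each line sums to 1336/4 = 334.
The remaining cell in row 2 is (2,3) = 334 − 243 = 91.
The remaining cell in row 3 is (3,4) = 334 − 255 = 79.
Using column 3: 91 + 64 + 97 + ? → (1,3) = 334 − 252 = 82.
Column 4 needs 334; the known cells sum to 273, so (1,4) = 61.
Main diagonal must total 334; the given cells sum to 231, so (1,1) = 103.
From anti-diagonal, 334 − (61 + 91 + 106) gives (4,1) = 76.
Row 1 needs 334; the known cells sum to 246, so (1,2) = 88.
Using row 4: 76 + 97 + 94 + ? → (4,2) = 334 − 267 = 67.

67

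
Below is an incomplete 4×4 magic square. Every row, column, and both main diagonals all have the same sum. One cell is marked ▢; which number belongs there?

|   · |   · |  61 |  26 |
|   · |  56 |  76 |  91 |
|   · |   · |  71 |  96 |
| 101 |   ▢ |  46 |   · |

Column 3 is complete and sums to 254; that is the magic constant.
Row 2 must total 254; the given cells sum to 223, so (2,1) = 31.
The remaining cell in column 4 is (4,4) = 254 − 213 = 41.
From main diagonal, 254 − (56 + 71 + 41) gives (1,1) = 86.
Anti-diagonal needs 254; the known cells sum to 203, so (3,2) = 51.
From row 1, 254 − (86 + 61 + 26) gives (1,2) = 81.
Using row 3: 51 + 71 + 96 + ? → (3,1) = 254 − 218 = 36.
The remaining cell in row 4 is (4,2) = 254 − 188 = 66.

66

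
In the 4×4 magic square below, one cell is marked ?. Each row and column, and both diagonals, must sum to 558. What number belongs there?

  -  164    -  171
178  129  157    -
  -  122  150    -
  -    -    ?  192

Row 2 needs 558; the known cells sum to 464, so (2,4) = 94.
Column 2: 164 + 129 + 122 + ? = 558, so (4,2) = 143.
Column 4 needs 558; the known cells sum to 457, so (3,4) = 101.
From main diagonal, 558 − (129 + 150 + 192) gives (1,1) = 87.
Anti-diagonal: 171 + 157 + 122 + ? = 558, so (4,1) = 108.
Row 1 needs 558; the known cells sum to 422, so (1,3) = 136.
Row 3 must total 558; the given cells sum to 373, so (3,1) = 185.
Using row 4: 108 + 143 + 192 + ? → (4,3) = 558 − 443 = 115.

115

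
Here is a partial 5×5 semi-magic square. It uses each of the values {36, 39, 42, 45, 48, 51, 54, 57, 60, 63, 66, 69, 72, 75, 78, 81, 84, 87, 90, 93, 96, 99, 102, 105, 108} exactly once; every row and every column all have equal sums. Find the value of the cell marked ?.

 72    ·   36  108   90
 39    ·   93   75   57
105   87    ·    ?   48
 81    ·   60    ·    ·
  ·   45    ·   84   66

51

The 25 entries sum to 1800, so each line sums to 1800/5 = 360.
The remaining cell in row 1 is (1,2) = 360 − 306 = 54.
Row 2 must total 360; the given cells sum to 264, so (2,2) = 96.
From column 1, 360 − (72 + 39 + 105 + 81) gives (5,1) = 63.
The remaining cell in column 2 is (4,2) = 360 − 282 = 78.
The remaining cell in column 5 is (4,5) = 360 − 261 = 99.
Row 4 must total 360; the given cells sum to 318, so (4,4) = 42.
Row 5 must total 360; the given cells sum to 258, so (5,3) = 102.
Column 3 must total 360; the given cells sum to 291, so (3,3) = 69.
Column 4: 108 + 75 + 42 + 84 + ? = 360, so (3,4) = 51.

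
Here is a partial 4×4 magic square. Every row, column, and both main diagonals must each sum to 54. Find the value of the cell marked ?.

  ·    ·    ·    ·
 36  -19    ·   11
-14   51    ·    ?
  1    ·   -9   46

21

Using row 2: 36 + (-19) + 11 + ? → (2,3) = 54 − 28 = 26.
Row 4: 1 + (-9) + 46 + ? = 54, so (4,2) = 16.
Column 1 needs 54; the known cells sum to 23, so (1,1) = 31.
Column 2 needs 54; the known cells sum to 48, so (1,2) = 6.
Main diagonal: 31 + (-19) + 46 + ? = 54, so (3,3) = -4.
The remaining cell in anti-diagonal is (1,4) = 54 − 78 = -24.
Using row 1: 31 + 6 + (-24) + ? → (1,3) = 54 − 13 = 41.
Using row 3: -14 + 51 + (-4) + ? → (3,4) = 54 − 33 = 21.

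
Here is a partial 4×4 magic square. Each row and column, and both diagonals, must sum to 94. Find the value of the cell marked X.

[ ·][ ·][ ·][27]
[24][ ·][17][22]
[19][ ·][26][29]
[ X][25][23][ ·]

30

Row 2 needs 94; the known cells sum to 63, so (2,2) = 31.
Row 3 needs 94; the known cells sum to 74, so (3,2) = 20.
The remaining cell in column 2 is (1,2) = 94 − 76 = 18.
Column 3: 17 + 26 + 23 + ? = 94, so (1,3) = 28.
Column 4: 27 + 22 + 29 + ? = 94, so (4,4) = 16.
Using main diagonal: 31 + 26 + 16 + ? → (1,1) = 94 − 73 = 21.
Anti-diagonal must total 94; the given cells sum to 64, so (4,1) = 30.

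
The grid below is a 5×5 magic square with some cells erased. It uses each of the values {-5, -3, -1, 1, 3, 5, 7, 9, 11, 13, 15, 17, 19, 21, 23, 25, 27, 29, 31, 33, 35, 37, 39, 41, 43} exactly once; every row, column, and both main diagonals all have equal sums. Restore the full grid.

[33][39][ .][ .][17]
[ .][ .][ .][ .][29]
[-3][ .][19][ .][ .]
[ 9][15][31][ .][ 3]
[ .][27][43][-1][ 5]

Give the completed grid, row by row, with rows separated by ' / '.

33 39 -5 11 17 / 35 1 7 23 29 / -3 13 19 25 41 / 9 15 31 37 3 / 21 27 43 -1 5

The 25 entries sum to 475, so each line sums to 475/5 = 95.
From row 4, 95 − (9 + 15 + 31 + 3) gives (4,4) = 37.
Row 5 needs 95; the known cells sum to 74, so (5,1) = 21.
From column 1, 95 − (33 + (-3) + 9 + 21) gives (2,1) = 35.
Using column 5: 17 + 29 + 3 + 5 + ? → (3,5) = 95 − 54 = 41.
Main diagonal needs 95; the known cells sum to 94, so (2,2) = 1.
Anti-diagonal: 17 + 19 + 15 + 21 + ? = 95, so (2,4) = 23.
Using row 2: 35 + 1 + 23 + 29 + ? → (2,3) = 95 − 88 = 7.
Column 2 needs 95; the known cells sum to 82, so (3,2) = 13.
Column 3 must total 95; the given cells sum to 100, so (1,3) = -5.
Row 1: 33 + 39 + (-5) + 17 + ? = 95, so (1,4) = 11.
Row 3: -3 + 13 + 19 + 41 + ? = 95, so (3,4) = 25.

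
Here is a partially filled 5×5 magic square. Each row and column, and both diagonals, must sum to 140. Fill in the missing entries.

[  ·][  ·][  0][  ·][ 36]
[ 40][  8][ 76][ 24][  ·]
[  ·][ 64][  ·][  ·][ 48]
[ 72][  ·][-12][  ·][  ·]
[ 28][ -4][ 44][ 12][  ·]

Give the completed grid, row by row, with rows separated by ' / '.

-16 52 0 68 36 / 40 8 76 24 -8 / 16 64 32 -20 48 / 72 20 -12 56 4 / 28 -4 44 12 60

Row 2: 40 + 8 + 76 + 24 + ? = 140, so (2,5) = -8.
The remaining cell in row 5 is (5,5) = 140 − 80 = 60.
Using column 3: 0 + 76 + (-12) + 44 + ? → (3,3) = 140 − 108 = 32.
Column 5: 36 + (-8) + 48 + 60 + ? = 140, so (4,5) = 4.
Anti-diagonal must total 140; the given cells sum to 120, so (4,2) = 20.
The remaining cell in row 4 is (4,4) = 140 − 84 = 56.
Column 2: 8 + 64 + 20 + (-4) + ? = 140, so (1,2) = 52.
Main diagonal needs 140; the known cells sum to 156, so (1,1) = -16.
From row 1, 140 − (-16 + 52 + 0 + 36) gives (1,4) = 68.
From column 1, 140 − (-16 + 40 + 72 + 28) gives (3,1) = 16.
Column 4 needs 140; the known cells sum to 160, so (3,4) = -20.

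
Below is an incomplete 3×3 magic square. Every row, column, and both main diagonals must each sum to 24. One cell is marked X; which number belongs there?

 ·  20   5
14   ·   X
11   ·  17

The remaining cell in row 1 is (1,1) = 24 − 25 = -1.
The remaining cell in row 3 is (3,2) = 24 − 28 = -4.
Using column 2: 20 + (-4) + ? → (2,2) = 24 − 16 = 8.
Column 3: 5 + 17 + ? = 24, so (2,3) = 2.

2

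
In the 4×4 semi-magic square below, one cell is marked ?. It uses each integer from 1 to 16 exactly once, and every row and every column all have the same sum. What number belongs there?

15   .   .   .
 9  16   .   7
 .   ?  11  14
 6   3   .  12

5

The entries are 1 through 16, which sum to 136, so each line sums to 136/4 = 34.
Row 2 needs 34; the known cells sum to 32, so (2,3) = 2.
Row 4: 6 + 3 + 12 + ? = 34, so (4,3) = 13.
Column 1 needs 34; the known cells sum to 30, so (3,1) = 4.
The remaining cell in column 3 is (1,3) = 34 − 26 = 8.
Using column 4: 7 + 14 + 12 + ? → (1,4) = 34 − 33 = 1.
From row 1, 34 − (15 + 8 + 1) gives (1,2) = 10.
Using row 3: 4 + 11 + 14 + ? → (3,2) = 34 − 29 = 5.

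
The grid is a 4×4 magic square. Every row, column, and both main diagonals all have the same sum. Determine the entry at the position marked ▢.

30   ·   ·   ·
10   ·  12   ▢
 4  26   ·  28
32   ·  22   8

34

Column 1 is complete and sums to 76; that is the magic constant.
The remaining cell in row 3 is (3,3) = 76 − 58 = 18.
Row 4 needs 76; the known cells sum to 62, so (4,2) = 14.
Column 3: 12 + 18 + 22 + ? = 76, so (1,3) = 24.
Main diagonal: 30 + 18 + 8 + ? = 76, so (2,2) = 20.
Anti-diagonal must total 76; the given cells sum to 70, so (1,4) = 6.
Row 1: 30 + 24 + 6 + ? = 76, so (1,2) = 16.
Row 2: 10 + 20 + 12 + ? = 76, so (2,4) = 34.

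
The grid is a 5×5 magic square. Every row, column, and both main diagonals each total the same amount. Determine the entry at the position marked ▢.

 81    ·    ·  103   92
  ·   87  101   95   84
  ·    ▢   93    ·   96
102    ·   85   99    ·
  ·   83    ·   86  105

104

Main diagonal is complete and sums to 465; that is the magic constant.
Row 2 must total 465; the given cells sum to 367, so (2,1) = 98.
Using column 4: 103 + 95 + 99 + 86 + ? → (3,4) = 465 − 383 = 82.
The remaining cell in column 5 is (4,5) = 465 − 377 = 88.
Row 4: 102 + 85 + 99 + 88 + ? = 465, so (4,2) = 91.
The remaining cell in anti-diagonal is (5,1) = 465 − 371 = 94.
Using row 5: 94 + 83 + 86 + 105 + ? → (5,3) = 465 − 368 = 97.
Using column 1: 81 + 98 + 102 + 94 + ? → (3,1) = 465 − 375 = 90.
The remaining cell in column 3 is (1,3) = 465 − 376 = 89.
Row 1 must total 465; the given cells sum to 365, so (1,2) = 100.
Row 3 needs 465; the known cells sum to 361, so (3,2) = 104.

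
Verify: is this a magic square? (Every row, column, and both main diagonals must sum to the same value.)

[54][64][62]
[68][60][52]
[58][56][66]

Row 1: 54 + 64 + 62 = 180.
Row 2: 68 + 60 + 52 = 180.
Row 3: 58 + 56 + 66 = 180.
Column 1: 54 + 68 + 58 = 180.
Column 2: 64 + 60 + 56 = 180.
Column 3: 62 + 52 + 66 = 180.
Main diagonal: 54 + 60 + 66 = 180.
Anti-diagonal: 62 + 60 + 58 = 180.
All lines sum to 180.

Yes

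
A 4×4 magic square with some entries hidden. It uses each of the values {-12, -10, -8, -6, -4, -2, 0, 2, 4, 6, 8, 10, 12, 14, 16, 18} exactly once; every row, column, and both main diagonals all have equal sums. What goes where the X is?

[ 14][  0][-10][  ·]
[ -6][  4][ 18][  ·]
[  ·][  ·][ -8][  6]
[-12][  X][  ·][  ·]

10

The 16 entries sum to 48, so each line sums to 48/4 = 12.
The remaining cell in row 1 is (1,4) = 12 − 4 = 8.
The remaining cell in row 2 is (2,4) = 12 − 16 = -4.
The remaining cell in column 1 is (3,1) = 12 − (-4) = 16.
Column 3 must total 12; the given cells sum to 0, so (4,3) = 12.
Column 4: 8 + (-4) + 6 + ? = 12, so (4,4) = 2.
Anti-diagonal needs 12; the known cells sum to 14, so (3,2) = -2.
Using row 4: -12 + 12 + 2 + ? → (4,2) = 12 − 2 = 10.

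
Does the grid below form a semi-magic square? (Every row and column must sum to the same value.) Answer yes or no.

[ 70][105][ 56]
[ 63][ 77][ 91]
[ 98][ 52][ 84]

No — column 3 sums to 231 but column 2 sums to 234.

Row 1: 70 + 105 + 56 = 231.
Row 2: 63 + 77 + 91 = 231.
Row 3: 98 + 52 + 84 = 234.
Column 1: 70 + 63 + 98 = 231.
Column 2: 105 + 77 + 52 = 234.
Column 3: 56 + 91 + 84 = 231.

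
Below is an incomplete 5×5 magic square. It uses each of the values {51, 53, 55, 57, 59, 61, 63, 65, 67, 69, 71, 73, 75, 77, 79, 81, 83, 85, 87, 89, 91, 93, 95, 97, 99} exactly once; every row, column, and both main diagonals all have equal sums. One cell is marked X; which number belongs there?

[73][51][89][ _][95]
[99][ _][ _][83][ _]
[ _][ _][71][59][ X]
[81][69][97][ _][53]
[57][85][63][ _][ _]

The 25 entries sum to 1875, so each line sums to 1875/5 = 375.
Using row 1: 73 + 51 + 89 + 95 + ? → (1,4) = 375 − 308 = 67.
The remaining cell in row 4 is (4,4) = 375 − 300 = 75.
Using column 1: 73 + 99 + 81 + 57 + ? → (3,1) = 375 − 310 = 65.
Using column 3: 89 + 71 + 97 + 63 + ? → (2,3) = 375 − 320 = 55.
The remaining cell in column 4 is (5,4) = 375 − 284 = 91.
From row 5, 375 − (57 + 85 + 63 + 91) gives (5,5) = 79.
Using main diagonal: 73 + 71 + 75 + 79 + ? → (2,2) = 375 − 298 = 77.
Row 2: 99 + 77 + 55 + 83 + ? = 375, so (2,5) = 61.
Column 2 must total 375; the given cells sum to 282, so (3,2) = 93.
Using column 5: 95 + 61 + 53 + 79 + ? → (3,5) = 375 − 288 = 87.

87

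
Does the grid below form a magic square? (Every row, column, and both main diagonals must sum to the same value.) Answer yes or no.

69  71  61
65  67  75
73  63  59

No — row 3 sums to 195 but anti-diagonal sums to 201.

Row 1: 69 + 71 + 61 = 201.
Row 2: 65 + 67 + 75 = 207.
Row 3: 73 + 63 + 59 = 195.
Column 1: 69 + 65 + 73 = 207.
Column 2: 71 + 67 + 63 = 201.
Column 3: 61 + 75 + 59 = 195.
Main diagonal: 69 + 67 + 59 = 195.
Anti-diagonal: 61 + 67 + 73 = 201.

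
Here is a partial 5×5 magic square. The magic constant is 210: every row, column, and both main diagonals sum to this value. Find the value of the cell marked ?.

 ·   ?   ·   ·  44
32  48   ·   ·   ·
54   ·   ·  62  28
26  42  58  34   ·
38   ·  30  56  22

The remaining cell in row 4 is (4,5) = 210 − 160 = 50.
The remaining cell in row 5 is (5,2) = 210 − 146 = 64.
Column 1 needs 210; the known cells sum to 150, so (1,1) = 60.
The remaining cell in column 5 is (2,5) = 210 − 144 = 66.
Main diagonal needs 210; the known cells sum to 164, so (3,3) = 46.
The remaining cell in anti-diagonal is (2,4) = 210 − 170 = 40.
Row 2 must total 210; the given cells sum to 186, so (2,3) = 24.
Using row 3: 54 + 46 + 62 + 28 + ? → (3,2) = 210 − 190 = 20.
Using column 2: 48 + 20 + 42 + 64 + ? → (1,2) = 210 − 174 = 36.

36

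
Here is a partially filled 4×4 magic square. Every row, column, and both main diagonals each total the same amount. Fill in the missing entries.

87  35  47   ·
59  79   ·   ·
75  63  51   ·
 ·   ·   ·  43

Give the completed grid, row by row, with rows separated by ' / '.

Main diagonal is already complete: 87 + 79 + 51 + 43 = 260, so that is the magic constant.
Using row 1: 87 + 35 + 47 + ? → (1,4) = 260 − 169 = 91.
From row 3, 260 − (75 + 63 + 51) gives (3,4) = 71.
From column 1, 260 − (87 + 59 + 75) gives (4,1) = 39.
The remaining cell in column 2 is (4,2) = 260 − 177 = 83.
From column 4, 260 − (91 + 71 + 43) gives (2,4) = 55.
Anti-diagonal must total 260; the given cells sum to 193, so (2,3) = 67.
Row 4: 39 + 83 + 43 + ? = 260, so (4,3) = 95.

87 35 47 91 / 59 79 67 55 / 75 63 51 71 / 39 83 95 43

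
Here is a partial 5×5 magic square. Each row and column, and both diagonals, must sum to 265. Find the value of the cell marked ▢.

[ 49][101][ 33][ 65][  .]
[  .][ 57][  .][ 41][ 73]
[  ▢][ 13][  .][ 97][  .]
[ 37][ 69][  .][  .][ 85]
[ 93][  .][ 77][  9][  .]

Row 1 must total 265; the given cells sum to 248, so (1,5) = 17.
Column 2 needs 265; the known cells sum to 240, so (5,2) = 25.
Using column 4: 65 + 41 + 97 + 9 + ? → (4,4) = 265 − 212 = 53.
The remaining cell in anti-diagonal is (3,3) = 265 − 220 = 45.
Row 4: 37 + 69 + 53 + 85 + ? = 265, so (4,3) = 21.
Using row 5: 93 + 25 + 77 + 9 + ? → (5,5) = 265 − 204 = 61.
The remaining cell in column 3 is (2,3) = 265 − 176 = 89.
Using column 5: 17 + 73 + 85 + 61 + ? → (3,5) = 265 − 236 = 29.
From row 2, 265 − (57 + 89 + 41 + 73) gives (2,1) = 5.
Row 3 needs 265; the known cells sum to 184, so (3,1) = 81.

81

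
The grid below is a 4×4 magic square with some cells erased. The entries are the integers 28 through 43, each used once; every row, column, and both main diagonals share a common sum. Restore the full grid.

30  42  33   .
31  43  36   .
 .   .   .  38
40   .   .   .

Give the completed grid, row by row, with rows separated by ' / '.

30 42 33 37 / 31 43 36 32 / 41 29 34 38 / 40 28 39 35

The entries are 28 through 43, which sum to 568, so each line sums to 568/4 = 142.
The remaining cell in row 1 is (1,4) = 142 − 105 = 37.
The remaining cell in row 2 is (2,4) = 142 − 110 = 32.
Column 1: 30 + 31 + 40 + ? = 142, so (3,1) = 41.
Column 4: 37 + 32 + 38 + ? = 142, so (4,4) = 35.
Using main diagonal: 30 + 43 + 35 + ? → (3,3) = 142 − 108 = 34.
The remaining cell in anti-diagonal is (3,2) = 142 − 113 = 29.
Column 2 needs 142; the known cells sum to 114, so (4,2) = 28.
Column 3 must total 142; the given cells sum to 103, so (4,3) = 39.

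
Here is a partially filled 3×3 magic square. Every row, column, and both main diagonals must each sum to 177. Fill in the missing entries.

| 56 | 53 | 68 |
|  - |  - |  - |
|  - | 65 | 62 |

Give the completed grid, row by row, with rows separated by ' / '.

The remaining cell in row 3 is (3,1) = 177 − 127 = 50.
Column 1: 56 + 50 + ? = 177, so (2,1) = 71.
The remaining cell in column 2 is (2,2) = 177 − 118 = 59.
Column 3 needs 177; the known cells sum to 130, so (2,3) = 47.

56 53 68 / 71 59 47 / 50 65 62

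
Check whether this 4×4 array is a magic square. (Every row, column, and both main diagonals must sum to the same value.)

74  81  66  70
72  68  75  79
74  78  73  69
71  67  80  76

Row 1: 74 + 81 + 66 + 70 = 291.
Row 2: 72 + 68 + 75 + 79 = 294.
Row 3: 74 + 78 + 73 + 69 = 294.
Row 4: 71 + 67 + 80 + 76 = 294.
Column 1: 74 + 72 + 74 + 71 = 291.
Column 2: 81 + 68 + 78 + 67 = 294.
Column 3: 66 + 75 + 73 + 80 = 294.
Column 4: 70 + 79 + 69 + 76 = 294.
Main diagonal: 74 + 68 + 73 + 76 = 291.
Anti-diagonal: 70 + 75 + 78 + 71 = 294.

No — column 1 sums to 291 but column 4 sums to 294.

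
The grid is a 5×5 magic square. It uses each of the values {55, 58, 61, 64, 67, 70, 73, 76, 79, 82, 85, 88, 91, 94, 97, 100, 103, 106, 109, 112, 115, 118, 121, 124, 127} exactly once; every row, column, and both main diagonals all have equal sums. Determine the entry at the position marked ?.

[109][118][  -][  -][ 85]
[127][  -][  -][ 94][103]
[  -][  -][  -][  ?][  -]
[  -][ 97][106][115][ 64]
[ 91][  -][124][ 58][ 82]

The 25 entries sum to 2275, so each line sums to 2275/5 = 455.
Row 4 needs 455; the known cells sum to 382, so (4,1) = 73.
Row 5: 91 + 124 + 58 + 82 + ? = 455, so (5,2) = 100.
The remaining cell in column 1 is (3,1) = 455 − 400 = 55.
From column 5, 455 − (85 + 103 + 64 + 82) gives (3,5) = 121.
The remaining cell in anti-diagonal is (3,3) = 455 − 367 = 88.
Main diagonal needs 455; the known cells sum to 394, so (2,2) = 61.
The remaining cell in row 2 is (2,3) = 455 − 385 = 70.
Column 2 must total 455; the given cells sum to 376, so (3,2) = 79.
Column 3: 70 + 88 + 106 + 124 + ? = 455, so (1,3) = 67.
Row 1: 109 + 118 + 67 + 85 + ? = 455, so (1,4) = 76.
Using row 3: 55 + 79 + 88 + 121 + ? → (3,4) = 455 − 343 = 112.

112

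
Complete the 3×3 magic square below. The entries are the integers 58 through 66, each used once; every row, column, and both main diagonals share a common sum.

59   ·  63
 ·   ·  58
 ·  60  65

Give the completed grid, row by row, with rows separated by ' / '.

59 64 63 / 66 62 58 / 61 60 65

The entries are 58 through 66, which sum to 558, so each line sums to 558/3 = 186.
Row 1: 59 + 63 + ? = 186, so (1,2) = 64.
Row 3: 60 + 65 + ? = 186, so (3,1) = 61.
Column 1 needs 186; the known cells sum to 120, so (2,1) = 66.
Column 2 must total 186; the given cells sum to 124, so (2,2) = 62.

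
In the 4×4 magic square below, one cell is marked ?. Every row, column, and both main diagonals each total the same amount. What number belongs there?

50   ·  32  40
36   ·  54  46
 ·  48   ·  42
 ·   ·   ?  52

Column 4 is complete and sums to 180; that is the magic constant.
Row 1: 50 + 32 + 40 + ? = 180, so (1,2) = 58.
Using row 2: 36 + 54 + 46 + ? → (2,2) = 180 − 136 = 44.
Column 2: 58 + 44 + 48 + ? = 180, so (4,2) = 30.
From main diagonal, 180 − (50 + 44 + 52) gives (3,3) = 34.
Anti-diagonal must total 180; the given cells sum to 142, so (4,1) = 38.
Row 3 needs 180; the known cells sum to 124, so (3,1) = 56.
From row 4, 180 − (38 + 30 + 52) gives (4,3) = 60.

60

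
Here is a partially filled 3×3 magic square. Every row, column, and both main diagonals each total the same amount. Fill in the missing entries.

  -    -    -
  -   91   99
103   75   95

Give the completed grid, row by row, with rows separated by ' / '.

87 107 79 / 83 91 99 / 103 75 95

Row 3 is already complete: 103 + 75 + 95 = 273, so that is the magic constant.
Using row 2: 91 + 99 + ? → (2,1) = 273 − 190 = 83.
The remaining cell in column 1 is (1,1) = 273 − 186 = 87.
Column 2 must total 273; the given cells sum to 166, so (1,2) = 107.
The remaining cell in column 3 is (1,3) = 273 − 194 = 79.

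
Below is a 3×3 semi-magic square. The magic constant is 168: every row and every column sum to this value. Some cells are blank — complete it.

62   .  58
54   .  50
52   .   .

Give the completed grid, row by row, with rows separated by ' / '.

62 48 58 / 54 64 50 / 52 56 60

Row 1: 62 + 58 + ? = 168, so (1,2) = 48.
The remaining cell in row 2 is (2,2) = 168 − 104 = 64.
The remaining cell in column 2 is (3,2) = 168 − 112 = 56.
Column 3: 58 + 50 + ? = 168, so (3,3) = 60.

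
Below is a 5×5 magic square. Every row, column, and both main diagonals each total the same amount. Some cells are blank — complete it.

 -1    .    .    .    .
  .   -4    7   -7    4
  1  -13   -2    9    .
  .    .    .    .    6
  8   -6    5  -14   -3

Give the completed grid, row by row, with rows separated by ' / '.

-1 10 -9 2 -12 / -10 -4 7 -7 4 / 1 -13 -2 9 -5 / -8 3 -11 0 6 / 8 -6 5 -14 -3

Row 5 is already complete: 8 + -6 + 5 + -14 + -3 = -10, so that is the magic constant.
Using row 2: -4 + 7 + (-7) + 4 + ? → (2,1) = -10 − 0 = -10.
Row 3 must total -10; the given cells sum to -5, so (3,5) = -5.
Column 1: -1 + (-10) + 1 + 8 + ? = -10, so (4,1) = -8.
Column 5 must total -10; the given cells sum to 2, so (1,5) = -12.
Main diagonal: -1 + (-4) + (-2) + (-3) + ? = -10, so (4,4) = 0.
From anti-diagonal, -10 − (-12 + (-7) + (-2) + 8) gives (4,2) = 3.
Row 4: -8 + 3 + 0 + 6 + ? = -10, so (4,3) = -11.
Column 2 needs -10; the known cells sum to -20, so (1,2) = 10.
From column 3, -10 − (7 + (-2) + (-11) + 5) gives (1,3) = -9.
Column 4: -7 + 9 + 0 + (-14) + ? = -10, so (1,4) = 2.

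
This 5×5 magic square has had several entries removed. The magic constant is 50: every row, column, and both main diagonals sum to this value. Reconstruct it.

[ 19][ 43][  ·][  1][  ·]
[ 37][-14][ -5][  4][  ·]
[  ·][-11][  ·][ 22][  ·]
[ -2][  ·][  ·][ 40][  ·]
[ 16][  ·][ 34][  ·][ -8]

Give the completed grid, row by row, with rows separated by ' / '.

19 43 -23 1 10 / 37 -14 -5 4 28 / -20 -11 13 22 46 / -2 7 31 40 -26 / 16 25 34 -17 -8

The remaining cell in row 2 is (2,5) = 50 − 22 = 28.
Using column 1: 19 + 37 + (-2) + 16 + ? → (3,1) = 50 − 70 = -20.
Column 4: 1 + 4 + 22 + 40 + ? = 50, so (5,4) = -17.
Main diagonal needs 50; the known cells sum to 37, so (3,3) = 13.
Using row 3: -20 + (-11) + 13 + 22 + ? → (3,5) = 50 − 4 = 46.
Row 5 needs 50; the known cells sum to 25, so (5,2) = 25.
From column 2, 50 − (43 + (-14) + (-11) + 25) gives (4,2) = 7.
Anti-diagonal: 4 + 13 + 7 + 16 + ? = 50, so (1,5) = 10.
From row 1, 50 − (19 + 43 + 1 + 10) gives (1,3) = -23.
Using column 3: -23 + (-5) + 13 + 34 + ? → (4,3) = 50 − 19 = 31.
From column 5, 50 − (10 + 28 + 46 + (-8)) gives (4,5) = -26.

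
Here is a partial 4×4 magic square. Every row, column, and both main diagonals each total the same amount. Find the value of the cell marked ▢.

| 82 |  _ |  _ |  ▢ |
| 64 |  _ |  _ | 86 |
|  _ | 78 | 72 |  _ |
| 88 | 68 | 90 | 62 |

Row 4 is complete and sums to 308; that is the magic constant.
From column 1, 308 − (82 + 64 + 88) gives (3,1) = 74.
The remaining cell in main diagonal is (2,2) = 308 − 216 = 92.
From row 2, 308 − (64 + 92 + 86) gives (2,3) = 66.
From row 3, 308 − (74 + 78 + 72) gives (3,4) = 84.
Column 2: 92 + 78 + 68 + ? = 308, so (1,2) = 70.
Column 3: 66 + 72 + 90 + ? = 308, so (1,3) = 80.
From column 4, 308 − (86 + 84 + 62) gives (1,4) = 76.

76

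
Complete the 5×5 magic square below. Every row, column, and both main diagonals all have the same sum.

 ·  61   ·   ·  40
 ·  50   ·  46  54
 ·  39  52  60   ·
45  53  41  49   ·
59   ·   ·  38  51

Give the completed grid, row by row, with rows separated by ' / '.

48 61 44 57 40 / 42 50 58 46 54 / 56 39 52 60 43 / 45 53 41 49 62 / 59 47 55 38 51

Anti-diagonal is already complete: 40 + 46 + 52 + 53 + 59 = 250, so that is the magic constant.
Row 4 needs 250; the known cells sum to 188, so (4,5) = 62.
From column 2, 250 − (61 + 50 + 39 + 53) gives (5,2) = 47.
Column 4 must total 250; the given cells sum to 193, so (1,4) = 57.
Column 5: 40 + 54 + 62 + 51 + ? = 250, so (3,5) = 43.
Using main diagonal: 50 + 52 + 49 + 51 + ? → (1,1) = 250 − 202 = 48.
Row 1 needs 250; the known cells sum to 206, so (1,3) = 44.
Row 3 must total 250; the given cells sum to 194, so (3,1) = 56.
Row 5: 59 + 47 + 38 + 51 + ? = 250, so (5,3) = 55.
From column 1, 250 − (48 + 56 + 45 + 59) gives (2,1) = 42.
From column 3, 250 − (44 + 52 + 41 + 55) gives (2,3) = 58.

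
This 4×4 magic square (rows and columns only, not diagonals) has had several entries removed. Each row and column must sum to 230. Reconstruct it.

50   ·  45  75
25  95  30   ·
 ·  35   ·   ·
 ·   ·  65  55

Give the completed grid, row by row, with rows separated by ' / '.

50 60 45 75 / 25 95 30 80 / 85 35 90 20 / 70 40 65 55

Using row 1: 50 + 45 + 75 + ? → (1,2) = 230 − 170 = 60.
Using row 2: 25 + 95 + 30 + ? → (2,4) = 230 − 150 = 80.
The remaining cell in column 2 is (4,2) = 230 − 190 = 40.
From column 3, 230 − (45 + 30 + 65) gives (3,3) = 90.
Column 4 needs 230; the known cells sum to 210, so (3,4) = 20.
Row 3 must total 230; the given cells sum to 145, so (3,1) = 85.
Row 4 needs 230; the known cells sum to 160, so (4,1) = 70.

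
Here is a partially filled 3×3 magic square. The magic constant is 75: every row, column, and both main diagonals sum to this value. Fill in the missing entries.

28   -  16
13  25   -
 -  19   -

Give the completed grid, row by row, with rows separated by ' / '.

Row 1: 28 + 16 + ? = 75, so (1,2) = 31.
From row 2, 75 − (13 + 25) gives (2,3) = 37.
The remaining cell in column 1 is (3,1) = 75 − 41 = 34.
Column 3 needs 75; the known cells sum to 53, so (3,3) = 22.

28 31 16 / 13 25 37 / 34 19 22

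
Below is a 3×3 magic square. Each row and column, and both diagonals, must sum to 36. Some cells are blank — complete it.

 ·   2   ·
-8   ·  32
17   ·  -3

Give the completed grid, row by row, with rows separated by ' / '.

Row 2 must total 36; the given cells sum to 24, so (2,2) = 12.
Row 3 needs 36; the known cells sum to 14, so (3,2) = 22.
Column 1: -8 + 17 + ? = 36, so (1,1) = 27.
From column 3, 36 − (32 + (-3)) gives (1,3) = 7.

27 2 7 / -8 12 32 / 17 22 -3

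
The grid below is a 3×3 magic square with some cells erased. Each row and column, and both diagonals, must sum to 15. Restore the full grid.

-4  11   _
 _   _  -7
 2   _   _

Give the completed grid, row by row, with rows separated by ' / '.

Row 1: -4 + 11 + ? = 15, so (1,3) = 8.
Column 1 must total 15; the given cells sum to -2, so (2,1) = 17.
The remaining cell in column 3 is (3,3) = 15 − 1 = 14.
Main diagonal needs 15; the known cells sum to 10, so (2,2) = 5.
Row 3: 2 + 14 + ? = 15, so (3,2) = -1.

-4 11 8 / 17 5 -7 / 2 -1 14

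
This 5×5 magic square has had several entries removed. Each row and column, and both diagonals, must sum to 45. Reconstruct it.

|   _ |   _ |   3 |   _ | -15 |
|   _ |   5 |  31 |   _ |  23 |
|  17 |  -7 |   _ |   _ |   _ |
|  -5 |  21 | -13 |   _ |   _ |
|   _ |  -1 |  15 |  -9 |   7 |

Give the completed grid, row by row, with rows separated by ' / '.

Using row 5: -1 + 15 + (-9) + 7 + ? → (5,1) = 45 − 12 = 33.
From column 2, 45 − (5 + (-7) + 21 + (-1)) gives (1,2) = 27.
Column 3 needs 45; the known cells sum to 36, so (3,3) = 9.
Anti-diagonal needs 45; the known cells sum to 48, so (2,4) = -3.
Row 2 must total 45; the given cells sum to 56, so (2,1) = -11.
Using column 1: -11 + 17 + (-5) + 33 + ? → (1,1) = 45 − 34 = 11.
Main diagonal: 11 + 5 + 9 + 7 + ? = 45, so (4,4) = 13.
The remaining cell in row 1 is (1,4) = 45 − 26 = 19.
Using row 4: -5 + 21 + (-13) + 13 + ? → (4,5) = 45 − 16 = 29.
Using column 4: 19 + (-3) + 13 + (-9) + ? → (3,4) = 45 − 20 = 25.
Using column 5: -15 + 23 + 29 + 7 + ? → (3,5) = 45 − 44 = 1.

11 27 3 19 -15 / -11 5 31 -3 23 / 17 -7 9 25 1 / -5 21 -13 13 29 / 33 -1 15 -9 7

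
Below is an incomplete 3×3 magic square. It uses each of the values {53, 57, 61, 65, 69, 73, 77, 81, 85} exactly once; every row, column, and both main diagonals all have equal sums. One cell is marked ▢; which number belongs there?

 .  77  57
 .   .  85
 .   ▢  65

The 9 entries sum to 621, so each line sums to 621/3 = 207.
Using row 1: 77 + 57 + ? → (1,1) = 207 − 134 = 73.
The remaining cell in main diagonal is (2,2) = 207 − 138 = 69.
Anti-diagonal must total 207; the given cells sum to 126, so (3,1) = 81.
Row 2 needs 207; the known cells sum to 154, so (2,1) = 53.
Row 3 must total 207; the given cells sum to 146, so (3,2) = 61.

61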